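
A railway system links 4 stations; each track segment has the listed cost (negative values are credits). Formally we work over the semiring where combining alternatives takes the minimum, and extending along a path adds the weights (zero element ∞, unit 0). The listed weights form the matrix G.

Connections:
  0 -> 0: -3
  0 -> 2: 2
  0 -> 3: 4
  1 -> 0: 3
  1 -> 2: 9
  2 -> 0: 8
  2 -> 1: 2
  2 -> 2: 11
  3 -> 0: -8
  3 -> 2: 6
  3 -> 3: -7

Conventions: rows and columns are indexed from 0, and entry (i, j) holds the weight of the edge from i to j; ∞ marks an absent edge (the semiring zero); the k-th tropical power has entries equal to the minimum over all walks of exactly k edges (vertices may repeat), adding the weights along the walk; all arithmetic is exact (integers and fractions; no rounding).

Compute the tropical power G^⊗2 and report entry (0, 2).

G^⊗2:
  [-6, 4, -1, -3]
  [0, 11, 5, 7]
  [5, 13, 10, 12]
  [-15, 8, -6, -14]
Key observation: the optimum is the walk 0->0->2, with weight (-3) + 2 = -1.
Optimal value attained by: walk 0->0->2.
Answer: (G^⊗2)[0][2] = -1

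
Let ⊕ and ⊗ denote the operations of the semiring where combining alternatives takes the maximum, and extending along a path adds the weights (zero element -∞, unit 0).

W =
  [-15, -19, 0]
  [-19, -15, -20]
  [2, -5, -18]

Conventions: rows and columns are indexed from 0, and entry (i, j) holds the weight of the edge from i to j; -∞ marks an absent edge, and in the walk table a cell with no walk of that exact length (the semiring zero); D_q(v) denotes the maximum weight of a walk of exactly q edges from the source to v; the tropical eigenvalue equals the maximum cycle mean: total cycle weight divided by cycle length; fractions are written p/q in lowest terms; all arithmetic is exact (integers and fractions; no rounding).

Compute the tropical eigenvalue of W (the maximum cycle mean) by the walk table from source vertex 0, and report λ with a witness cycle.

q=0: [0, -∞, -∞]
q=1: [-15, -19, 0]
q=2: [2, -5, -15]
q=3: [-13, -17, 2]
Optimal cycle mean attained by: cycle 0->2->0, total 0 + 2, length 2.
Answer: λ = 1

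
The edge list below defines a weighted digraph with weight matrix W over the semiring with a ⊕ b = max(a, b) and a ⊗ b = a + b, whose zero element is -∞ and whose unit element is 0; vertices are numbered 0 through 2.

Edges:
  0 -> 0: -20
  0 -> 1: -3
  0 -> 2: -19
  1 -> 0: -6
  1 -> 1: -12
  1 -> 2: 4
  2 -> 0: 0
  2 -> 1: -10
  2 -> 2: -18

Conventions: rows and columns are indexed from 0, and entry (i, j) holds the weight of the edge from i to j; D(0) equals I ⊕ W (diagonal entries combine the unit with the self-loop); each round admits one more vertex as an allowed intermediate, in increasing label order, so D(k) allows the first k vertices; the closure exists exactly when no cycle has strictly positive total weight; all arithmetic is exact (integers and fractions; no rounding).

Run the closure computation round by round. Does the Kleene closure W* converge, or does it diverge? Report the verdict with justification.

D(0):
  [0, -3, -19]
  [-6, 0, 4]
  [0, -10, 0]
D(1):
  [0, -3, -19]
  [-6, 0, 4]
  [0, -3, 0]
Detection: at round 2, diagonal entry (2, 2) turns strictly positive.
Key observation: the cycle 2->0->1->2 has total weight 0 + (-3) + 4, which is strictly positive.
Answer: DIVERGES — positive cycle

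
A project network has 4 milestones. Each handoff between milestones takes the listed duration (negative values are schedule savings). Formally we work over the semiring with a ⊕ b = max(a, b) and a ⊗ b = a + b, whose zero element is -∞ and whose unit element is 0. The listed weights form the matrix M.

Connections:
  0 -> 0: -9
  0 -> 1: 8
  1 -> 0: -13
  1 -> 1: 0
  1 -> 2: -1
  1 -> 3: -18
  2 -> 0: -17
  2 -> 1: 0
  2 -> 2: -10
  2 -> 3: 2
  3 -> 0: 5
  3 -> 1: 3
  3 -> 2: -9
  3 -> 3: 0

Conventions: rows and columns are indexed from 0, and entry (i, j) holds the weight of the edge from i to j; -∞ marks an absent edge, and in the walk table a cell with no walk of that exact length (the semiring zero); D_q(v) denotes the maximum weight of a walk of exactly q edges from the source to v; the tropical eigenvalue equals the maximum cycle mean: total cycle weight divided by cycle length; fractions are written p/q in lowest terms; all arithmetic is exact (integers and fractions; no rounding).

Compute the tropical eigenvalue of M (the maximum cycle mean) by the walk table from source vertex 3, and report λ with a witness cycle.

q=0: [-∞, -∞, -∞, 0]
q=1: [5, 3, -9, 0]
q=2: [5, 13, 2, 0]
q=3: [5, 13, 12, 4]
q=4: [9, 13, 12, 14]
Optimal cycle mean attained by: cycle 0->1->2->3->0, total 8 + (-1) + 2 + 5, length 4.
Answer: λ = 7/2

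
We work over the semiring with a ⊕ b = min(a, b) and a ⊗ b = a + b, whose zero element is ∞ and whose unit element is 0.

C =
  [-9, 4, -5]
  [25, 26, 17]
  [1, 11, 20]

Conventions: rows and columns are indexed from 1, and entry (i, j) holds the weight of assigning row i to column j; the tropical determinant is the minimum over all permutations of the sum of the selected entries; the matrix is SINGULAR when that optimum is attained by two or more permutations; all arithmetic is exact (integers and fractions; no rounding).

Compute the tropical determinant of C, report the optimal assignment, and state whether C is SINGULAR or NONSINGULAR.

σ = (1, 2, 3): (-9) + 26 + 20 = 37
σ = (1, 3, 2): (-9) + 17 + 11 = 19
σ = (2, 1, 3): 4 + 25 + 20 = 49
σ = (2, 3, 1): 4 + 17 + 1 = 22
σ = (3, 1, 2): (-5) + 25 + 11 = 31
σ = (3, 2, 1): (-5) + 26 + 1 = 22
Optimal value attained by: σ = (1, 3, 2).
Answer: det⊕(C) = 19; verdict: NONSINGULAR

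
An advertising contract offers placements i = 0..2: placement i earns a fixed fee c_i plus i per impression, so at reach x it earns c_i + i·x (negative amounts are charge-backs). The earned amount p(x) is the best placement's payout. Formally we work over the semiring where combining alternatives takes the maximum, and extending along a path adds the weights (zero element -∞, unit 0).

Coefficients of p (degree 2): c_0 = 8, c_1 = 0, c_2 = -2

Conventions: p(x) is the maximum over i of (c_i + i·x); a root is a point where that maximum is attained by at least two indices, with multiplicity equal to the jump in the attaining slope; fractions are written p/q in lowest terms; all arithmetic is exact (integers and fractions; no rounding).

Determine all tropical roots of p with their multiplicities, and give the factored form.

hull edge (i=0, c=8) to (i=2, c=-2): slope -5, span 2
Factored form: p(x) = -2 ⊗ (x ⊕ 5) ⊗ (x ⊕ 5)
Answer: roots = 5 (mult 2)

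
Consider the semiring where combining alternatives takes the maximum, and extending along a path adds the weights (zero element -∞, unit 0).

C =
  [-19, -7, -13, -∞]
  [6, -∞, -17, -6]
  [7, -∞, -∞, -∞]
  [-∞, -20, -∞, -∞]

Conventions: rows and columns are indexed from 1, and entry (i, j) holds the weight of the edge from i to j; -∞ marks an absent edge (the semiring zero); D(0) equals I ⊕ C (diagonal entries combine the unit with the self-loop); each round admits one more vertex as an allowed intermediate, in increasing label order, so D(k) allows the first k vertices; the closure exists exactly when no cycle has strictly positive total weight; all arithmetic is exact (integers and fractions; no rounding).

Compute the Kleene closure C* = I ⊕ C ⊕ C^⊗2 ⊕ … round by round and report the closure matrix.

D(0):
  [0, -7, -13, -∞]
  [6, 0, -17, -6]
  [7, -∞, 0, -∞]
  [-∞, -20, -∞, 0]
D(1):
  [0, -7, -13, -∞]
  [6, 0, -7, -6]
  [7, 0, 0, -∞]
  [-∞, -20, -∞, 0]
D(2):
  [0, -7, -13, -13]
  [6, 0, -7, -6]
  [7, 0, 0, -6]
  [-14, -20, -27, 0]
D(3):
  [0, -7, -13, -13]
  [6, 0, -7, -6]
  [7, 0, 0, -6]
  [-14, -20, -27, 0]
D(4):
  [0, -7, -13, -13]
  [6, 0, -7, -6]
  [7, 0, 0, -6]
  [-14, -20, -27, 0]
Answer: C* = [[0, -7, -13, -13], [6, 0, -7, -6], [7, 0, 0, -6], [-14, -20, -27, 0]]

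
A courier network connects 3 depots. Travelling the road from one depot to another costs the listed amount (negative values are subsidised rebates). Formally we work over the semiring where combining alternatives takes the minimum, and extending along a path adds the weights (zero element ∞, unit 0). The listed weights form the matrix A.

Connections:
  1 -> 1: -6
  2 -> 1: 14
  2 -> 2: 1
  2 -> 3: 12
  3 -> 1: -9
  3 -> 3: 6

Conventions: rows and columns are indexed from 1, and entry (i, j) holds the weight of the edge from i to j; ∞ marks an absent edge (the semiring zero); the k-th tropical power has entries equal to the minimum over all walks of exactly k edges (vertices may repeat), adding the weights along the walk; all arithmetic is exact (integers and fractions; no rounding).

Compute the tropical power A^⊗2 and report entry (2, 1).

A^⊗2:
  [-12, ∞, ∞]
  [3, 2, 13]
  [-15, ∞, 12]
Key observation: the optimum is the walk 2->3->1, with weight 12 + (-9) = 3.
Optimal value attained by: walk 2->3->1.
Answer: (A^⊗2)[2][1] = 3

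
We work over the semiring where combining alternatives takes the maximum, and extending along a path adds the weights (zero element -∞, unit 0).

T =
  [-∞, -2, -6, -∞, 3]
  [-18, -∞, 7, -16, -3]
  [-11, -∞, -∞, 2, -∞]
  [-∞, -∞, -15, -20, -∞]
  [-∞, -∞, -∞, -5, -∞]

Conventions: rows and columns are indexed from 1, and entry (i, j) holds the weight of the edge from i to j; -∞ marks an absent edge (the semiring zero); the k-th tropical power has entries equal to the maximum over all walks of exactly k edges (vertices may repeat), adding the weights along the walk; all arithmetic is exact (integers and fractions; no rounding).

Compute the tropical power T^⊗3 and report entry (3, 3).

T^⊗2:
  [-17, -∞, 5, -2, -5]
  [-4, -20, -24, 9, -15]
  [-∞, -13, -13, -18, -8]
  [-26, -∞, -35, -13, -∞]
  [-∞, -∞, -20, -25, -∞]
T^⊗3:
  [-6, -19, -17, 7, -14]
  [-35, -6, -6, -11, -1]
  [-24, -∞, -6, -11, -16]
  [-46, -28, -28, -33, -23]
  [-31, -∞, -40, -18, -∞]
Key observation: the optimum is the walk 3->1->2->3, with weight (-11) + (-2) + 7 = -6.
Optimal value attained by: walk 3->1->2->3.
Answer: (T^⊗3)[3][3] = -6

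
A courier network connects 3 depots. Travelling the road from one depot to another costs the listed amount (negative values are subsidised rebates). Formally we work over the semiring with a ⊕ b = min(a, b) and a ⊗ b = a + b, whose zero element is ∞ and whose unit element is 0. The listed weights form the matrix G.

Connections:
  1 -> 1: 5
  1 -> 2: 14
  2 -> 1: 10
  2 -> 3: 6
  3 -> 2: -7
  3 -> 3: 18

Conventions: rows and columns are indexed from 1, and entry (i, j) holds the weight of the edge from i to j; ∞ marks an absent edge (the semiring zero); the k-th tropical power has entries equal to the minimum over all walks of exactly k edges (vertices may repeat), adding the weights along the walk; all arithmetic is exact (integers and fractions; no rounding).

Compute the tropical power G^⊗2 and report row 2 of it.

G^⊗2:
  [10, 19, 20]
  [15, -1, 24]
  [3, 11, -1]
Answer: row 2 of G^⊗2 = [15, -1, 24]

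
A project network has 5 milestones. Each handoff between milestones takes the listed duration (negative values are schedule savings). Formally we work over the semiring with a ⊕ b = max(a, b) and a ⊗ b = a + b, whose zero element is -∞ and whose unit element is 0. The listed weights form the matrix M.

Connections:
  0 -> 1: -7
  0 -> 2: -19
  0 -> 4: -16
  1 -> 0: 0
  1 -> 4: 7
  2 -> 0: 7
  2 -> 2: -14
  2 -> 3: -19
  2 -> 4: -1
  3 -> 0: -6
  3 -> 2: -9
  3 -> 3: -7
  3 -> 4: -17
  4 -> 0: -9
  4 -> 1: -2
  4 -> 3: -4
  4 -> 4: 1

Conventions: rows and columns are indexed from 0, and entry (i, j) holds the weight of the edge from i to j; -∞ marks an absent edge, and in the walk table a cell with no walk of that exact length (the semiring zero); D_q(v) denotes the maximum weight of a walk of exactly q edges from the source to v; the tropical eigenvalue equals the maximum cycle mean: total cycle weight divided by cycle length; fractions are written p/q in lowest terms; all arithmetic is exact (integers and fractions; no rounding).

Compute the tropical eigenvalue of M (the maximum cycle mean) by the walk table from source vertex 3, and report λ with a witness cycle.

q=0: [-∞, -∞, -∞, 0, -∞]
q=1: [-6, -∞, -9, -7, -17]
q=2: [-2, -13, -16, -14, -10]
q=3: [-9, -9, -21, -14, -6]
q=4: [-9, -8, -23, -10, -2]
q=5: [-8, -4, -19, -6, -1]
Optimal cycle mean attained by: cycle 1->4->1, total 7 + (-2), length 2.
Answer: λ = 5/2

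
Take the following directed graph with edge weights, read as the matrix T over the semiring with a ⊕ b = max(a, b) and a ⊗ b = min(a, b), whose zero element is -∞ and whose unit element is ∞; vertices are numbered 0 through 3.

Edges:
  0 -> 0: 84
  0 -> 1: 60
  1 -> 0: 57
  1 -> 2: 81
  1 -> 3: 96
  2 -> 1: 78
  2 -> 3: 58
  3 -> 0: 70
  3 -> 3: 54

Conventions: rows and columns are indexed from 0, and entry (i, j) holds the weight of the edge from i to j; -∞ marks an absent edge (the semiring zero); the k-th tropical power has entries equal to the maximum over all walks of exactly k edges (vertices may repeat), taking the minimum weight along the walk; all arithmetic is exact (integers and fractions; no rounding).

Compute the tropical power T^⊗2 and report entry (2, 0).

T^⊗2:
  [84, 60, 60, 60]
  [70, 78, -∞, 58]
  [58, -∞, 78, 78]
  [70, 60, -∞, 54]
Key observation: the optimum is the walk 2->3->0, with weight 58 min 70 = 58.
Optimal value attained by: walk 2->3->0.
Answer: (T^⊗2)[2][0] = 58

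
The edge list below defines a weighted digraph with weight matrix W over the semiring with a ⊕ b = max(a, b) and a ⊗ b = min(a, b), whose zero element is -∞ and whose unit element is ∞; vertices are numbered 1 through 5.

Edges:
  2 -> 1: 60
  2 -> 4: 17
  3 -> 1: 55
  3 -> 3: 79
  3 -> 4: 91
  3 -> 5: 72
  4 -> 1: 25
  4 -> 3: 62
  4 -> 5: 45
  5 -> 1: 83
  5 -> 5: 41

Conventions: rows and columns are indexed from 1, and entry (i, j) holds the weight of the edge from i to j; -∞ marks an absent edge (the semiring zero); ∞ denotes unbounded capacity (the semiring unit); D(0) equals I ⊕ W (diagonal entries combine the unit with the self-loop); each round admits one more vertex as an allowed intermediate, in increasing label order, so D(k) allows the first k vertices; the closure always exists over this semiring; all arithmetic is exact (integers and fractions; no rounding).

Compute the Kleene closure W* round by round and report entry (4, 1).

D(0):
  [∞, -∞, -∞, -∞, -∞]
  [60, ∞, -∞, 17, -∞]
  [55, -∞, ∞, 91, 72]
  [25, -∞, 62, ∞, 45]
  [83, -∞, -∞, -∞, ∞]
D(1):
  [∞, -∞, -∞, -∞, -∞]
  [60, ∞, -∞, 17, -∞]
  [55, -∞, ∞, 91, 72]
  [25, -∞, 62, ∞, 45]
  [83, -∞, -∞, -∞, ∞]
D(2):
  [∞, -∞, -∞, -∞, -∞]
  [60, ∞, -∞, 17, -∞]
  [55, -∞, ∞, 91, 72]
  [25, -∞, 62, ∞, 45]
  [83, -∞, -∞, -∞, ∞]
D(3):
  [∞, -∞, -∞, -∞, -∞]
  [60, ∞, -∞, 17, -∞]
  [55, -∞, ∞, 91, 72]
  [55, -∞, 62, ∞, 62]
  [83, -∞, -∞, -∞, ∞]
D(4):
  [∞, -∞, -∞, -∞, -∞]
  [60, ∞, 17, 17, 17]
  [55, -∞, ∞, 91, 72]
  [55, -∞, 62, ∞, 62]
  [83, -∞, -∞, -∞, ∞]
D(5):
  [∞, -∞, -∞, -∞, -∞]
  [60, ∞, 17, 17, 17]
  [72, -∞, ∞, 91, 72]
  [62, -∞, 62, ∞, 62]
  [83, -∞, -∞, -∞, ∞]
Answer: W*[4][1] = 62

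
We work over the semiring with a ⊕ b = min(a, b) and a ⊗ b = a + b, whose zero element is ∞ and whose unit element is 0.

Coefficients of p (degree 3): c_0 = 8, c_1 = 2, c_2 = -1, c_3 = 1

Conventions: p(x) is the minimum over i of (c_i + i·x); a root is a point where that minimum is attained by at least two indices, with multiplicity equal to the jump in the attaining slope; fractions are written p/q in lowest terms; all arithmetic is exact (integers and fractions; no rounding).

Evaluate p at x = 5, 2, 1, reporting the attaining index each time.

p(5) = min(8+0·5=8, 2+1·5=7, -1+2·5=9, 1+3·5=16) = 7 (attained by i=1)
p(2) = min(8+0·2=8, 2+1·2=4, -1+2·2=3, 1+3·2=7) = 3 (attained by i=2)
p(1) = min(8+0·1=8, 2+1·1=3, -1+2·1=1, 1+3·1=4) = 1 (attained by i=2)
Answer: p(5) = 7; p(2) = 3; p(1) = 1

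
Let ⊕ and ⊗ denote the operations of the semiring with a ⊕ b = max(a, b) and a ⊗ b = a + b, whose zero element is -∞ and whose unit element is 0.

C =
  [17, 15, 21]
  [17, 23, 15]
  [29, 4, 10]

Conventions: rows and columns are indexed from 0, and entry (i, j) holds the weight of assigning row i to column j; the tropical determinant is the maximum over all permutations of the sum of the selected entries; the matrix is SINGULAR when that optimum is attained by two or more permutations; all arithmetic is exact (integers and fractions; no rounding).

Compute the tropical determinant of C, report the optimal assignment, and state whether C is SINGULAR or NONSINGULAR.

σ = (0, 1, 2): 17 + 23 + 10 = 50
σ = (0, 2, 1): 17 + 15 + 4 = 36
σ = (1, 0, 2): 15 + 17 + 10 = 42
σ = (1, 2, 0): 15 + 15 + 29 = 59
σ = (2, 0, 1): 21 + 17 + 4 = 42
σ = (2, 1, 0): 21 + 23 + 29 = 73
Optimal value attained by: σ = (2, 1, 0).
Answer: det⊕(C) = 73; verdict: NONSINGULAR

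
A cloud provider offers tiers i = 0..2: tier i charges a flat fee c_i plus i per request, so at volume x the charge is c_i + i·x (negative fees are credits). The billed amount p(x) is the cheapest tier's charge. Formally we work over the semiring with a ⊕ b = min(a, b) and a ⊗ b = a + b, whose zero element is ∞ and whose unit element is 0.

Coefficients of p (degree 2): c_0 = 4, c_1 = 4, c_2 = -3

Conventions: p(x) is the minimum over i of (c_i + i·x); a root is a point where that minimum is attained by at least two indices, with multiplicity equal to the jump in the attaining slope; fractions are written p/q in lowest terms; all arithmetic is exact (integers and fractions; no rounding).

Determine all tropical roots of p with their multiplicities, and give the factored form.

hull edge (i=0, c=4) to (i=2, c=-3): slope -7/2, span 2
Factored form: p(x) = -3 ⊗ (x ⊕ 7/2) ⊗ (x ⊕ 7/2)
Answer: roots = 7/2 (mult 2)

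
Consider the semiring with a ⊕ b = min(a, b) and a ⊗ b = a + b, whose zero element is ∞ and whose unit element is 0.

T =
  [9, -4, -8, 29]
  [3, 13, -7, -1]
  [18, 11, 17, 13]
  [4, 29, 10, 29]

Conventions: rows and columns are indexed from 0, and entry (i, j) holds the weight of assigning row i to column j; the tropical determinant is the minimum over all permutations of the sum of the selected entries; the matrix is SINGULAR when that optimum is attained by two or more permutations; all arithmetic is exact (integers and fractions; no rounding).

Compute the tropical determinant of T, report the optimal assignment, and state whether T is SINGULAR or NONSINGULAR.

σ = (0, 1, 2, 3): 9 + 13 + 17 + 29 = 68
σ = (0, 1, 3, 2): 9 + 13 + 13 + 10 = 45
σ = (0, 2, 1, 3): 9 + (-7) + 11 + 29 = 42
σ = (0, 2, 3, 1): 9 + (-7) + 13 + 29 = 44
σ = (0, 3, 1, 2): 9 + (-1) + 11 + 10 = 29
σ = (0, 3, 2, 1): 9 + (-1) + 17 + 29 = 54
σ = (1, 0, 2, 3): (-4) + 3 + 17 + 29 = 45
σ = (1, 0, 3, 2): (-4) + 3 + 13 + 10 = 22
σ = (1, 2, 0, 3): (-4) + (-7) + 18 + 29 = 36
σ = (1, 2, 3, 0): (-4) + (-7) + 13 + 4 = 6
σ = (1, 3, 0, 2): (-4) + (-1) + 18 + 10 = 23
σ = (1, 3, 2, 0): (-4) + (-1) + 17 + 4 = 16
σ = (2, 0, 1, 3): (-8) + 3 + 11 + 29 = 35
σ = (2, 0, 3, 1): (-8) + 3 + 13 + 29 = 37
σ = (2, 1, 0, 3): (-8) + 13 + 18 + 29 = 52
σ = (2, 1, 3, 0): (-8) + 13 + 13 + 4 = 22
σ = (2, 3, 0, 1): (-8) + (-1) + 18 + 29 = 38
σ = (2, 3, 1, 0): (-8) + (-1) + 11 + 4 = 6
σ = (3, 0, 1, 2): 29 + 3 + 11 + 10 = 53
σ = (3, 0, 2, 1): 29 + 3 + 17 + 29 = 78
σ = (3, 1, 0, 2): 29 + 13 + 18 + 10 = 70
σ = (3, 1, 2, 0): 29 + 13 + 17 + 4 = 63
σ = (3, 2, 0, 1): 29 + (-7) + 18 + 29 = 69
σ = (3, 2, 1, 0): 29 + (-7) + 11 + 4 = 37
Optimal value attained by: σ = (1, 2, 3, 0).
Answer: det⊕(T) = 6; verdict: SINGULAR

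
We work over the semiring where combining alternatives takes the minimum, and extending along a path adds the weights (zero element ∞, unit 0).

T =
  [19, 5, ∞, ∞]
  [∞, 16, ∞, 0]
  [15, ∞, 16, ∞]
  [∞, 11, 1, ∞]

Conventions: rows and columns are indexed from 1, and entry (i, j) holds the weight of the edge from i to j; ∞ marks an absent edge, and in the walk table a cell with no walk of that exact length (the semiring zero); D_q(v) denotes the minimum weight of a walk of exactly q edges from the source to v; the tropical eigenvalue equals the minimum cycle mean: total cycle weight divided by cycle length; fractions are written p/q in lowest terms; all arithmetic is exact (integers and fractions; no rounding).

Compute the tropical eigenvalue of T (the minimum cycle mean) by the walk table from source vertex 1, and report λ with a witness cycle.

q=0: [0, ∞, ∞, ∞]
q=1: [19, 5, ∞, ∞]
q=2: [38, 21, ∞, 5]
q=3: [57, 16, 6, 21]
q=4: [21, 32, 22, 16]
Optimal cycle mean attained by: cycle 1->2->4->3->1, total 5 + 0 + 1 + 15, length 4.
Answer: λ = 21/4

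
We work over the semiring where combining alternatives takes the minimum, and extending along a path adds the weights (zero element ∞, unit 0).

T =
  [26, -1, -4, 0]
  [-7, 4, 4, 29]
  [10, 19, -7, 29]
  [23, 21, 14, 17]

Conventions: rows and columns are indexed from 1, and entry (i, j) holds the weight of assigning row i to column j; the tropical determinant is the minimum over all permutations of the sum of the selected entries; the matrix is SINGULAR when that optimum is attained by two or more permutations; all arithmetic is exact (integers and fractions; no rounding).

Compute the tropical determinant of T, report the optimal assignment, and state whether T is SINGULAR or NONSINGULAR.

σ = (1, 2, 3, 4): 26 + 4 + (-7) + 17 = 40
σ = (1, 2, 4, 3): 26 + 4 + 29 + 14 = 73
σ = (1, 3, 2, 4): 26 + 4 + 19 + 17 = 66
σ = (1, 3, 4, 2): 26 + 4 + 29 + 21 = 80
σ = (1, 4, 2, 3): 26 + 29 + 19 + 14 = 88
σ = (1, 4, 3, 2): 26 + 29 + (-7) + 21 = 69
σ = (2, 1, 3, 4): (-1) + (-7) + (-7) + 17 = 2
σ = (2, 1, 4, 3): (-1) + (-7) + 29 + 14 = 35
σ = (2, 3, 1, 4): (-1) + 4 + 10 + 17 = 30
σ = (2, 3, 4, 1): (-1) + 4 + 29 + 23 = 55
σ = (2, 4, 1, 3): (-1) + 29 + 10 + 14 = 52
σ = (2, 4, 3, 1): (-1) + 29 + (-7) + 23 = 44
σ = (3, 1, 2, 4): (-4) + (-7) + 19 + 17 = 25
σ = (3, 1, 4, 2): (-4) + (-7) + 29 + 21 = 39
σ = (3, 2, 1, 4): (-4) + 4 + 10 + 17 = 27
σ = (3, 2, 4, 1): (-4) + 4 + 29 + 23 = 52
σ = (3, 4, 1, 2): (-4) + 29 + 10 + 21 = 56
σ = (3, 4, 2, 1): (-4) + 29 + 19 + 23 = 67
σ = (4, 1, 2, 3): 0 + (-7) + 19 + 14 = 26
σ = (4, 1, 3, 2): 0 + (-7) + (-7) + 21 = 7
σ = (4, 2, 1, 3): 0 + 4 + 10 + 14 = 28
σ = (4, 2, 3, 1): 0 + 4 + (-7) + 23 = 20
σ = (4, 3, 1, 2): 0 + 4 + 10 + 21 = 35
σ = (4, 3, 2, 1): 0 + 4 + 19 + 23 = 46
Optimal value attained by: σ = (2, 1, 3, 4).
Answer: det⊕(T) = 2; verdict: NONSINGULAR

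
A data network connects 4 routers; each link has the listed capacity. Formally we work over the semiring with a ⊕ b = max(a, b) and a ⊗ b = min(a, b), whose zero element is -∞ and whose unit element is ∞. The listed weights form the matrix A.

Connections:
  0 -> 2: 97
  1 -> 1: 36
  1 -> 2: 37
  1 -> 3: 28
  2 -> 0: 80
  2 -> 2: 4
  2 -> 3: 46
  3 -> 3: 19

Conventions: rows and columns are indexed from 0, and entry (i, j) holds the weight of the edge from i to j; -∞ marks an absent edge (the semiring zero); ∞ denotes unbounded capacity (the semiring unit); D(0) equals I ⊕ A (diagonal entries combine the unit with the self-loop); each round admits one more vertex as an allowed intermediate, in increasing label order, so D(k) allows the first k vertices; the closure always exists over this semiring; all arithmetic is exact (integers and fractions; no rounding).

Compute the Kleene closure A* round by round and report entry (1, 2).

D(0):
  [∞, -∞, 97, -∞]
  [-∞, ∞, 37, 28]
  [80, -∞, ∞, 46]
  [-∞, -∞, -∞, ∞]
D(1):
  [∞, -∞, 97, -∞]
  [-∞, ∞, 37, 28]
  [80, -∞, ∞, 46]
  [-∞, -∞, -∞, ∞]
D(2):
  [∞, -∞, 97, -∞]
  [-∞, ∞, 37, 28]
  [80, -∞, ∞, 46]
  [-∞, -∞, -∞, ∞]
D(3):
  [∞, -∞, 97, 46]
  [37, ∞, 37, 37]
  [80, -∞, ∞, 46]
  [-∞, -∞, -∞, ∞]
D(4):
  [∞, -∞, 97, 46]
  [37, ∞, 37, 37]
  [80, -∞, ∞, 46]
  [-∞, -∞, -∞, ∞]
Answer: A*[1][2] = 37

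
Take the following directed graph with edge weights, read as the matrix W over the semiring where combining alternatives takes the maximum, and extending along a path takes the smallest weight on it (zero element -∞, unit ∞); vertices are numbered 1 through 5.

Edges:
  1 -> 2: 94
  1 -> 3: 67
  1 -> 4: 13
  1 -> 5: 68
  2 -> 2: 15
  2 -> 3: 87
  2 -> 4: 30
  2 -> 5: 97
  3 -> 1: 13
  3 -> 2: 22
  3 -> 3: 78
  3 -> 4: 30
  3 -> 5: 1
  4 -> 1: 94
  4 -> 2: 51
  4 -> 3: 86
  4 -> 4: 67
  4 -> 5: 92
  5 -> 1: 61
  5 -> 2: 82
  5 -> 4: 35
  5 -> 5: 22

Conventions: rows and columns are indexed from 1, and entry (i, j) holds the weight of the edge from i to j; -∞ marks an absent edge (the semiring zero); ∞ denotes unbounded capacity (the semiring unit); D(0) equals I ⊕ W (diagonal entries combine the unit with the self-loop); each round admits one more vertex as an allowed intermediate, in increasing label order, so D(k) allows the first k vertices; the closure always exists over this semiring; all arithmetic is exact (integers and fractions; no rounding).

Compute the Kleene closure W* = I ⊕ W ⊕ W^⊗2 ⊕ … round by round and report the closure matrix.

D(0):
  [∞, 94, 67, 13, 68]
  [-∞, ∞, 87, 30, 97]
  [13, 22, ∞, 30, 1]
  [94, 51, 86, ∞, 92]
  [61, 82, -∞, 35, ∞]
D(1):
  [∞, 94, 67, 13, 68]
  [-∞, ∞, 87, 30, 97]
  [13, 22, ∞, 30, 13]
  [94, 94, 86, ∞, 92]
  [61, 82, 61, 35, ∞]
D(2):
  [∞, 94, 87, 30, 94]
  [-∞, ∞, 87, 30, 97]
  [13, 22, ∞, 30, 22]
  [94, 94, 87, ∞, 94]
  [61, 82, 82, 35, ∞]
D(3):
  [∞, 94, 87, 30, 94]
  [13, ∞, 87, 30, 97]
  [13, 22, ∞, 30, 22]
  [94, 94, 87, ∞, 94]
  [61, 82, 82, 35, ∞]
D(4):
  [∞, 94, 87, 30, 94]
  [30, ∞, 87, 30, 97]
  [30, 30, ∞, 30, 30]
  [94, 94, 87, ∞, 94]
  [61, 82, 82, 35, ∞]
D(5):
  [∞, 94, 87, 35, 94]
  [61, ∞, 87, 35, 97]
  [30, 30, ∞, 30, 30]
  [94, 94, 87, ∞, 94]
  [61, 82, 82, 35, ∞]
Answer: W* = [[∞, 94, 87, 35, 94], [61, ∞, 87, 35, 97], [30, 30, ∞, 30, 30], [94, 94, 87, ∞, 94], [61, 82, 82, 35, ∞]]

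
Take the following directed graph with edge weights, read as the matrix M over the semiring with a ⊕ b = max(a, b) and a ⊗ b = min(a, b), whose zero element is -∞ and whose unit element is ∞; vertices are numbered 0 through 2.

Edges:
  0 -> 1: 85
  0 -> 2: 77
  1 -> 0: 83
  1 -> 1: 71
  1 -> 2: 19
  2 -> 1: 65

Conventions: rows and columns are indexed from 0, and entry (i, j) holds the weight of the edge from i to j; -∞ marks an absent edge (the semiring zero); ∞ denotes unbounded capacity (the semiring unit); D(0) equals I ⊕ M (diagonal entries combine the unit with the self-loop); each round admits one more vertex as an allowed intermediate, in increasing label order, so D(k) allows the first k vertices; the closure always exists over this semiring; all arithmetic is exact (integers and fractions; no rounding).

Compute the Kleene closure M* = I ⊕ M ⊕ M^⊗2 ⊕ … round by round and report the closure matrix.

D(0):
  [∞, 85, 77]
  [83, ∞, 19]
  [-∞, 65, ∞]
D(1):
  [∞, 85, 77]
  [83, ∞, 77]
  [-∞, 65, ∞]
D(2):
  [∞, 85, 77]
  [83, ∞, 77]
  [65, 65, ∞]
D(3):
  [∞, 85, 77]
  [83, ∞, 77]
  [65, 65, ∞]
Answer: M* = [[∞, 85, 77], [83, ∞, 77], [65, 65, ∞]]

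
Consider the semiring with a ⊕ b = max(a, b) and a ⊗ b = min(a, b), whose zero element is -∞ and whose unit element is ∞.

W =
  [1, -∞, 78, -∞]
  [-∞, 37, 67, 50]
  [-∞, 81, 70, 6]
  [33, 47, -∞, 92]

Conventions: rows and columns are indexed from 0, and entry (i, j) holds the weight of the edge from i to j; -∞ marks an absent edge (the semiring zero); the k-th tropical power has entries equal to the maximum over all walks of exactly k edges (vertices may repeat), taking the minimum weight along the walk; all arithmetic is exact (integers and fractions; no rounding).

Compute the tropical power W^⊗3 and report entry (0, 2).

W^⊗2:
  [1, 78, 70, 6]
  [33, 67, 67, 50]
  [6, 70, 70, 50]
  [33, 47, 47, 92]
W^⊗3:
  [6, 70, 70, 50]
  [33, 67, 67, 50]
  [33, 70, 70, 50]
  [33, 47, 47, 92]
Key observation: the optimum is the walk 0->2->2->2, with weight 78 min 70 min 70 = 70.
Optimal value attained by: walk 0->2->2->2.
Answer: (W^⊗3)[0][2] = 70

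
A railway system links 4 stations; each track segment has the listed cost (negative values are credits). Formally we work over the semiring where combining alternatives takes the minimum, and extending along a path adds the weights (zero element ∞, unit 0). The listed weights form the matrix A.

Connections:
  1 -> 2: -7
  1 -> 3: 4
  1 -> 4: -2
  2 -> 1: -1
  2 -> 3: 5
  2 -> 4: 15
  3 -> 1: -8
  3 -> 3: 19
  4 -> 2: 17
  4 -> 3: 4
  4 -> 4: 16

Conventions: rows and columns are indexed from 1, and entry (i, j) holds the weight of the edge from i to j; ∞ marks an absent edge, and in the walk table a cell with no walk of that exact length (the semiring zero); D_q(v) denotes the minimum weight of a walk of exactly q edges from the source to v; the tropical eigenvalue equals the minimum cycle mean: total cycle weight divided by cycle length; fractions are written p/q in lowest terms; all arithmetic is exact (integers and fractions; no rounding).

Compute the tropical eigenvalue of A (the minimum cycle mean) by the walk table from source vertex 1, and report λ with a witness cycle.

q=0: [0, ∞, ∞, ∞]
q=1: [∞, -7, 4, -2]
q=2: [-8, 15, -2, 8]
q=3: [-10, -15, -4, -10]
q=4: [-16, -17, -10, -12]
Optimal cycle mean attained by: cycle 1->2->1, total (-7) + (-1), length 2.
Answer: λ = -4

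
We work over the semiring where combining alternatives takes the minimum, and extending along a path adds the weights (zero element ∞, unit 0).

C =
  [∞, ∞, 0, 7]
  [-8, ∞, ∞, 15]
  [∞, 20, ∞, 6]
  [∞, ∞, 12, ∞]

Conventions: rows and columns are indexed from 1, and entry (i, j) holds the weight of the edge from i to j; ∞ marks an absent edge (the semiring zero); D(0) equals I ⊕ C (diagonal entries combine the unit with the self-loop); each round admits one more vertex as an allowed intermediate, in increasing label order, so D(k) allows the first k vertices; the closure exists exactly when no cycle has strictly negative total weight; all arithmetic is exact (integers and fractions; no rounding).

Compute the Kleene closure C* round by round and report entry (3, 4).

D(0):
  [0, ∞, 0, 7]
  [-8, 0, ∞, 15]
  [∞, 20, 0, 6]
  [∞, ∞, 12, 0]
D(1):
  [0, ∞, 0, 7]
  [-8, 0, -8, -1]
  [∞, 20, 0, 6]
  [∞, ∞, 12, 0]
D(2):
  [0, ∞, 0, 7]
  [-8, 0, -8, -1]
  [12, 20, 0, 6]
  [∞, ∞, 12, 0]
D(3):
  [0, 20, 0, 6]
  [-8, 0, -8, -2]
  [12, 20, 0, 6]
  [24, 32, 12, 0]
D(4):
  [0, 20, 0, 6]
  [-8, 0, -8, -2]
  [12, 20, 0, 6]
  [24, 32, 12, 0]
Answer: C*[3][4] = 6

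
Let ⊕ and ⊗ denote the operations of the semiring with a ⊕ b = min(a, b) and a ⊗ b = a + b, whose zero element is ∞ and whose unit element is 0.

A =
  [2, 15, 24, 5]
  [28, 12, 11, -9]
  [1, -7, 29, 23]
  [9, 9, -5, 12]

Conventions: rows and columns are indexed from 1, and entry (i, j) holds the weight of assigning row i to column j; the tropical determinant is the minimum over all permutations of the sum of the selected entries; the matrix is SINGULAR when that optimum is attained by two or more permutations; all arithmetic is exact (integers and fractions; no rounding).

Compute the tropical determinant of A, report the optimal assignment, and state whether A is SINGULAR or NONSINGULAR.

σ = (1, 2, 3, 4): 2 + 12 + 29 + 12 = 55
σ = (1, 2, 4, 3): 2 + 12 + 23 + (-5) = 32
σ = (1, 3, 2, 4): 2 + 11 + (-7) + 12 = 18
σ = (1, 3, 4, 2): 2 + 11 + 23 + 9 = 45
σ = (1, 4, 2, 3): 2 + (-9) + (-7) + (-5) = -19
σ = (1, 4, 3, 2): 2 + (-9) + 29 + 9 = 31
σ = (2, 1, 3, 4): 15 + 28 + 29 + 12 = 84
σ = (2, 1, 4, 3): 15 + 28 + 23 + (-5) = 61
σ = (2, 3, 1, 4): 15 + 11 + 1 + 12 = 39
σ = (2, 3, 4, 1): 15 + 11 + 23 + 9 = 58
σ = (2, 4, 1, 3): 15 + (-9) + 1 + (-5) = 2
σ = (2, 4, 3, 1): 15 + (-9) + 29 + 9 = 44
σ = (3, 1, 2, 4): 24 + 28 + (-7) + 12 = 57
σ = (3, 1, 4, 2): 24 + 28 + 23 + 9 = 84
σ = (3, 2, 1, 4): 24 + 12 + 1 + 12 = 49
σ = (3, 2, 4, 1): 24 + 12 + 23 + 9 = 68
σ = (3, 4, 1, 2): 24 + (-9) + 1 + 9 = 25
σ = (3, 4, 2, 1): 24 + (-9) + (-7) + 9 = 17
σ = (4, 1, 2, 3): 5 + 28 + (-7) + (-5) = 21
σ = (4, 1, 3, 2): 5 + 28 + 29 + 9 = 71
σ = (4, 2, 1, 3): 5 + 12 + 1 + (-5) = 13
σ = (4, 2, 3, 1): 5 + 12 + 29 + 9 = 55
σ = (4, 3, 1, 2): 5 + 11 + 1 + 9 = 26
σ = (4, 3, 2, 1): 5 + 11 + (-7) + 9 = 18
Optimal value attained by: σ = (1, 4, 2, 3).
Answer: det⊕(A) = -19; verdict: NONSINGULAR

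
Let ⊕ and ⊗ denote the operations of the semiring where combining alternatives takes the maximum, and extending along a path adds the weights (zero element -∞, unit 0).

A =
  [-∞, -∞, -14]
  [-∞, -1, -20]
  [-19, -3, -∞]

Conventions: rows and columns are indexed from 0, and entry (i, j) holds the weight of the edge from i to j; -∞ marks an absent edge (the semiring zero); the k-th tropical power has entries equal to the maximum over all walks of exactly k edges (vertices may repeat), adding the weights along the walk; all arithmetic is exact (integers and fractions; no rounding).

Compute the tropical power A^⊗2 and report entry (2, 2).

A^⊗2:
  [-33, -17, -∞]
  [-39, -2, -21]
  [-∞, -4, -23]
Key observation: the optimum is the walk 2->1->2, with weight (-3) + (-20) = -23.
Optimal value attained by: walk 2->1->2.
Answer: (A^⊗2)[2][2] = -23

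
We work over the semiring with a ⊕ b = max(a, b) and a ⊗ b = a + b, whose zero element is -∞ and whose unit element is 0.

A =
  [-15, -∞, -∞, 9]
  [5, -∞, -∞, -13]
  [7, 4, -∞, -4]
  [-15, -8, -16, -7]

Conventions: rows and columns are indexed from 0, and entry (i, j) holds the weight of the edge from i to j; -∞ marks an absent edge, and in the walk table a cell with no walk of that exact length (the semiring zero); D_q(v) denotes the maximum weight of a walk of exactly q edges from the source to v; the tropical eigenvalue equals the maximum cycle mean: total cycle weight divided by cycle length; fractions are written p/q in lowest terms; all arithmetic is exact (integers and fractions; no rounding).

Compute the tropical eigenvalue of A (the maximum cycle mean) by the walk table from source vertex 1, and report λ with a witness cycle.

q=0: [-∞, 0, -∞, -∞]
q=1: [5, -∞, -∞, -13]
q=2: [-10, -21, -29, 14]
q=3: [-1, 6, -2, 7]
q=4: [11, 2, -9, 8]
Optimal cycle mean attained by: cycle 0->3->1->0, total 9 + (-8) + 5, length 3.
Answer: λ = 2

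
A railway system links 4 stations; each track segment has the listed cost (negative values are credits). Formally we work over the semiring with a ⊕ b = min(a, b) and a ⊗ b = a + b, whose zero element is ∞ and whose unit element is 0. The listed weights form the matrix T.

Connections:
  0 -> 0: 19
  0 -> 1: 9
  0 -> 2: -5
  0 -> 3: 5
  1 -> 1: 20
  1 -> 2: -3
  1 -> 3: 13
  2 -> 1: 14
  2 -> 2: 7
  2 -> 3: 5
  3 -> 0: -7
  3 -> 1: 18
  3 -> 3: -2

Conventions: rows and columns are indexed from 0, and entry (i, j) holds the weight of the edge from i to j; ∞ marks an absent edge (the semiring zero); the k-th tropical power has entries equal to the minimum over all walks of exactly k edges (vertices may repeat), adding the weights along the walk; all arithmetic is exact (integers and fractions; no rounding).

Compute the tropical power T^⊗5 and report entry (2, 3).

T^⊗2:
  [-2, 9, 2, 0]
  [6, 11, 4, 2]
  [-2, 21, 11, 3]
  [-9, 2, -12, -4]
T^⊗3:
  [-7, 7, -7, -2]
  [-5, 15, 1, 0]
  [-4, 7, -7, 1]
  [-11, 0, -14, -7]
T^⊗4:
  [-9, 2, -12, -4]
  [-7, 4, -10, -2]
  [-6, 5, -9, -2]
  [-14, -2, -16, -9]
T^⊗5:
  [-11, 0, -14, -7]
  [-9, 2, -12, -5]
  [-9, 3, -11, -4]
  [-16, -5, -19, -11]
Key observation: the optimum is the walk 2->3->0->2->3->3, with weight 5 + (-7) + (-5) + 5 + (-2) = -4.
Optimal value attained by: walk 2->3->0->2->3->3.
Answer: (T^⊗5)[2][3] = -4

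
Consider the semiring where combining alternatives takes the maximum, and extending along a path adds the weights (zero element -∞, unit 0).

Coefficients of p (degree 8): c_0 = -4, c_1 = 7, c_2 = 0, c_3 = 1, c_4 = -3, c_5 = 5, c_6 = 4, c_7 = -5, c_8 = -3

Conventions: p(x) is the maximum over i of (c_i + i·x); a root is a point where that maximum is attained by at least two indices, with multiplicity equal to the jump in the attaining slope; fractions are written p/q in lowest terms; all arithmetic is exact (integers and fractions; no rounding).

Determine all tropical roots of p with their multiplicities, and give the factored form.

hull edge (i=0, c=-4) to (i=1, c=7): slope 11, span 1
hull edge (i=1, c=7) to (i=5, c=5): slope -1/2, span 4
hull edge (i=5, c=5) to (i=6, c=4): slope -1, span 1
hull edge (i=6, c=4) to (i=8, c=-3): slope -7/2, span 2
Factored form: p(x) = -3 ⊗ (x ⊕ (-11)) ⊗ (x ⊕ 1/2) ⊗ (x ⊕ 1/2) ⊗ (x ⊕ 1/2) ⊗ (x ⊕ 1/2) ⊗ (x ⊕ 1) ⊗ (x ⊕ 7/2) ⊗ (x ⊕ 7/2)
Answer: roots = -11 (mult 1), 1/2 (mult 4), 1 (mult 1), 7/2 (mult 2)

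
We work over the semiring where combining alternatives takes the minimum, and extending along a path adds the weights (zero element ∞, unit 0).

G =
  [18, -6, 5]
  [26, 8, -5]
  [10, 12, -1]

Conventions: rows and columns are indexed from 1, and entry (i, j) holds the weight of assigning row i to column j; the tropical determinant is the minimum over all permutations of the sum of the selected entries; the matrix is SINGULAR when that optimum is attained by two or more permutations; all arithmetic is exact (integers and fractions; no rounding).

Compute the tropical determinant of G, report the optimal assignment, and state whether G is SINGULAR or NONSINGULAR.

σ = (1, 2, 3): 18 + 8 + (-1) = 25
σ = (1, 3, 2): 18 + (-5) + 12 = 25
σ = (2, 1, 3): (-6) + 26 + (-1) = 19
σ = (2, 3, 1): (-6) + (-5) + 10 = -1
σ = (3, 1, 2): 5 + 26 + 12 = 43
σ = (3, 2, 1): 5 + 8 + 10 = 23
Optimal value attained by: σ = (2, 3, 1).
Answer: det⊕(G) = -1; verdict: NONSINGULAR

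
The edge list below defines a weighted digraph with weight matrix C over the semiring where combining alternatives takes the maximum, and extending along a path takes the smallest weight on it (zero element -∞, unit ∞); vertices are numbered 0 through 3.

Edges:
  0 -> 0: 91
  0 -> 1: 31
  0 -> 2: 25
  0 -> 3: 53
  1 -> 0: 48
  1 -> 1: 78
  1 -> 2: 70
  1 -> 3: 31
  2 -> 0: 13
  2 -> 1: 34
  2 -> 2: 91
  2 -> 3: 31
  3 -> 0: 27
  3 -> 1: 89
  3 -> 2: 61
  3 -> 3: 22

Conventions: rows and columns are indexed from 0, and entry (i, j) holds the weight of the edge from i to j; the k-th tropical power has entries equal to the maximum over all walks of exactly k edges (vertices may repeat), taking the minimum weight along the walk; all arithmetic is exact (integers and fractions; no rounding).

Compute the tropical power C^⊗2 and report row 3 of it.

C^⊗2:
  [91, 53, 53, 53]
  [48, 78, 70, 48]
  [34, 34, 91, 31]
  [48, 78, 70, 31]
Answer: row 3 of C^⊗2 = [48, 78, 70, 31]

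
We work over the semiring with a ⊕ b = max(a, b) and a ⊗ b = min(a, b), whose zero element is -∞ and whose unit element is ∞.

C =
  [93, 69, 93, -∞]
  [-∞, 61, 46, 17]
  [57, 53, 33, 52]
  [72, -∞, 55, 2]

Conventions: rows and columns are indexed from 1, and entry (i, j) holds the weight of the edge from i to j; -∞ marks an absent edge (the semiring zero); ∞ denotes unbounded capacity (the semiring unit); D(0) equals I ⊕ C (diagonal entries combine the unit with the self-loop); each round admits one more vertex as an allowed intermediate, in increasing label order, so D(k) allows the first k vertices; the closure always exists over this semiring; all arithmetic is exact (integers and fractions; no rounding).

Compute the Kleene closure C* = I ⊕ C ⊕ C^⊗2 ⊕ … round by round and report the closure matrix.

D(0):
  [∞, 69, 93, -∞]
  [-∞, ∞, 46, 17]
  [57, 53, ∞, 52]
  [72, -∞, 55, ∞]
D(1):
  [∞, 69, 93, -∞]
  [-∞, ∞, 46, 17]
  [57, 57, ∞, 52]
  [72, 69, 72, ∞]
D(2):
  [∞, 69, 93, 17]
  [-∞, ∞, 46, 17]
  [57, 57, ∞, 52]
  [72, 69, 72, ∞]
D(3):
  [∞, 69, 93, 52]
  [46, ∞, 46, 46]
  [57, 57, ∞, 52]
  [72, 69, 72, ∞]
D(4):
  [∞, 69, 93, 52]
  [46, ∞, 46, 46]
  [57, 57, ∞, 52]
  [72, 69, 72, ∞]
Answer: C* = [[∞, 69, 93, 52], [46, ∞, 46, 46], [57, 57, ∞, 52], [72, 69, 72, ∞]]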